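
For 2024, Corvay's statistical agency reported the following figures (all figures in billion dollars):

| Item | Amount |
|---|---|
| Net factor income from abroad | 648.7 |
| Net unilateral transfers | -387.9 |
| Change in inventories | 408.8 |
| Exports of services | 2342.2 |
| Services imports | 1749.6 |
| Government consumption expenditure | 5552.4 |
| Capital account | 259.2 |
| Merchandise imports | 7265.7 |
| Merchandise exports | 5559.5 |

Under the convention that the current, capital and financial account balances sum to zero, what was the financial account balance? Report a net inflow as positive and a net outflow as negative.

593.6

Goods balance = 5559.5 - 7265.7 = -1706.2
Services balance = 2342.2 - 1749.6 = 592.6
Trade balance (goods + services) = -1706.2 + 592.6 = -1113.6
Net primary income = 648.7
Net secondary income = -387.9
Current account = -1113.6 + 648.7 + (-387.9) = -852.8
Financial account = -(-852.8 + 259.2) = 593.6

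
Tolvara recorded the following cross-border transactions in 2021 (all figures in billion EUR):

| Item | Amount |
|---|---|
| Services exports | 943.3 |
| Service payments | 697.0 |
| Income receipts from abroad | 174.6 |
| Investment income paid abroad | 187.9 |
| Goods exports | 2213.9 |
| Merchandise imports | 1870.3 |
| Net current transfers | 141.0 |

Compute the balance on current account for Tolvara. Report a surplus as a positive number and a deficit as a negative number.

Goods balance = 2213.9 - 1870.3 = 343.6
Services balance = 943.3 - 697.0 = 246.3
Trade balance (goods + services) = 343.6 + 246.3 = 589.9
Net primary income = 174.6 - 187.9 = -13.3
Net secondary income = 141.0
Current account = 589.9 + (-13.3) + 141.0 = 717.6

717.6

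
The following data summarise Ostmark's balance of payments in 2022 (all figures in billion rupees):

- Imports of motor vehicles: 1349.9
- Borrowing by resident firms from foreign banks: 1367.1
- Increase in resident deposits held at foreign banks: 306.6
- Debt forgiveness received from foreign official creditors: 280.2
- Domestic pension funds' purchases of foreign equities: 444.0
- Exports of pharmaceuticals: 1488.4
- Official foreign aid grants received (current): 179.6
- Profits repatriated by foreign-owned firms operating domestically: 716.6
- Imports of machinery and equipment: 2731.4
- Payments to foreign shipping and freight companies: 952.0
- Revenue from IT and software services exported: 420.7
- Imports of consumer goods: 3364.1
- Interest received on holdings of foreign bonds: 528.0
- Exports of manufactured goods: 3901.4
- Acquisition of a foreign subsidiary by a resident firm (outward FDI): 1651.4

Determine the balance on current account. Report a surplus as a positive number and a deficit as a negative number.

-2595.9

Goods: 3901.4 - 3364.1 - 1349.9 - 2731.4 + 1488.4 = -2055.6
Services: -952.0 + 420.7 = -531.3
Primary income: 528.0 - 716.6 = -188.6
Secondary income: 179.6
Current account = (-2055.6) + (-531.3) + (-188.6) + 179.6 = -2595.9
(Excluded from the current account — financial account: borrowing by resident firms from foreign banks 1367.1, increase in resident deposits held at foreign banks 306.6, domestic pension funds' purchases of foreign equities 444.0, acquisition of a foreign subsidiary by a resident firm (outward FDI) 1651.4; capital account: debt forgiveness received from foreign official creditors 280.2.)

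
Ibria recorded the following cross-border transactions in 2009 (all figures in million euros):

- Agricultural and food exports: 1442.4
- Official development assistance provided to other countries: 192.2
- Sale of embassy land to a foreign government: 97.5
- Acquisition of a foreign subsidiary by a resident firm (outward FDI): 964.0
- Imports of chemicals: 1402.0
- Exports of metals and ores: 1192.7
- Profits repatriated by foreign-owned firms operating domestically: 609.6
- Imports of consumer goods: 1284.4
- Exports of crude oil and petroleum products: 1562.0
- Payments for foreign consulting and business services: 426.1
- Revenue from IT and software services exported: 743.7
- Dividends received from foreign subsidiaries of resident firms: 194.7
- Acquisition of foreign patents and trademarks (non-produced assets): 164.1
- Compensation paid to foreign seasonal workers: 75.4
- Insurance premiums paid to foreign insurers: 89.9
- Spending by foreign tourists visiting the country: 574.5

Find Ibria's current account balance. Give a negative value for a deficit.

1630.4

Goods: 1442.4 + 1562.0 + 1192.7 - 1284.4 - 1402.0 = 1510.7
Services: -89.9 - 426.1 + 743.7 + 574.5 = 802.2
Primary income: 194.7 - 75.4 - 609.6 = -490.3
Secondary income: -192.2
Current account = 1510.7 + 802.2 + (-490.3) + (-192.2) = 1630.4
(Excluded from the current account — capital account: sale of embassy land to a foreign government 97.5, acquisition of foreign patents and trademarks (non-produced assets) 164.1; financial account: acquisition of a foreign subsidiary by a resident firm (outward FDI) 964.0.)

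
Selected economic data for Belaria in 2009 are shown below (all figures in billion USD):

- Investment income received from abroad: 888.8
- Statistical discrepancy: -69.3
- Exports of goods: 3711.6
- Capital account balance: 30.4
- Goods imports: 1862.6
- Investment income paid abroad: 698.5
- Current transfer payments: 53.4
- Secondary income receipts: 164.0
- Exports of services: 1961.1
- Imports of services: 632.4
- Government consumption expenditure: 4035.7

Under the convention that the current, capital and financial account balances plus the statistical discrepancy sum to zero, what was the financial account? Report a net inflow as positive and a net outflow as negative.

-3439.7

Goods balance = 3711.6 - 1862.6 = 1849.0
Services balance = 1961.1 - 632.4 = 1328.7
Trade balance (goods + services) = 1849.0 + 1328.7 = 3177.7
Net primary income = 888.8 - 698.5 = 190.3
Net secondary income = 164.0 - 53.4 = 110.6
Current account = 3177.7 + 190.3 + 110.6 = 3478.6
Financial account = -(3478.6 + 30.4 + (-69.3)) = -3439.7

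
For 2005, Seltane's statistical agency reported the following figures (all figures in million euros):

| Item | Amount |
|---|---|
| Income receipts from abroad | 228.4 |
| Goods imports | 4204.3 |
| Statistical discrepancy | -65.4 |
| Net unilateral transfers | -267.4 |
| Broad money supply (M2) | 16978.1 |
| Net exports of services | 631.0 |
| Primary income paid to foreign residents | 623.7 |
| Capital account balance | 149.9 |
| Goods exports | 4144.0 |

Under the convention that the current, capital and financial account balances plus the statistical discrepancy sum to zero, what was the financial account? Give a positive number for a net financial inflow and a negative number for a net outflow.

Goods balance = 4144.0 - 4204.3 = -60.3
Services balance = 631.0
Trade balance (goods + services) = -60.3 + 631.0 = 570.7
Net primary income = 228.4 - 623.7 = -395.3
Net secondary income = -267.4
Current account = 570.7 + (-395.3) + (-267.4) = -92.0
Financial account = -(-92.0 + 149.9 + (-65.4)) = 7.5

7.5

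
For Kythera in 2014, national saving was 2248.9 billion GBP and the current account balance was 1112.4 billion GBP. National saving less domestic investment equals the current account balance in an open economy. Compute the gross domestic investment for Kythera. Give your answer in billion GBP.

1136.5

S - I = CA (net lending to the rest of the world).
I = S - CA = 2248.9 - 1112.4 = 1136.5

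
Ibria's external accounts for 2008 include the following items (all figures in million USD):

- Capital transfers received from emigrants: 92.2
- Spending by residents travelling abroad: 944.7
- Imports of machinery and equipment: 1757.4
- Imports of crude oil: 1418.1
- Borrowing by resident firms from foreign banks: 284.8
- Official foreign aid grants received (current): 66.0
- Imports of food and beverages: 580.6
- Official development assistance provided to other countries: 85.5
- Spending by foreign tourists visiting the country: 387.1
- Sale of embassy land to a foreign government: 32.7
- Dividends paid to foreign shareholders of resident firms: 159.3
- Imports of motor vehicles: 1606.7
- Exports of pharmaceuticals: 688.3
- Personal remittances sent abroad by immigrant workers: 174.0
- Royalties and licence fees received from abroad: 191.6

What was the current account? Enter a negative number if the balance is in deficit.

Goods: -1418.1 - 1606.7 - 1757.4 + 688.3 - 580.6 = -4674.5
Services: 387.1 + 191.6 - 944.7 = -366.0
Primary income: -159.3
Secondary income: 66.0 - 85.5 - 174.0 = -193.5
Current account = (-4674.5) + (-366.0) + (-159.3) + (-193.5) = -5393.3
(Excluded from the current account — capital account: capital transfers received from emigrants 92.2, sale of embassy land to a foreign government 32.7; financial account: borrowing by resident firms from foreign banks 284.8.)

-5393.3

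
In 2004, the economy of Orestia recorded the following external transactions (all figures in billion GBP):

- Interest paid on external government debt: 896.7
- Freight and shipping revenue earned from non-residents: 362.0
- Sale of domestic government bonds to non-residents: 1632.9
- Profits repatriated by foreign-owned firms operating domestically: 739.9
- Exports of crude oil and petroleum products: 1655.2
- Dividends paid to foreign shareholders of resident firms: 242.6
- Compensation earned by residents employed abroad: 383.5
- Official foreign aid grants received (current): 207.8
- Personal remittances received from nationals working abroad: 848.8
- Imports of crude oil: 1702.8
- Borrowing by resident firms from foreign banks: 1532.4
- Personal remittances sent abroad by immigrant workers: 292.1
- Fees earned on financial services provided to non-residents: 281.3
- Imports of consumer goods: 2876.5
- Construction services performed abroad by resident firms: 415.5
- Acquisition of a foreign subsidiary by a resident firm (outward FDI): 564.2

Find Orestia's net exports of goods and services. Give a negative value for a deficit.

Goods: 1655.2 - 2876.5 - 1702.8 = -2924.1
Services: 362.0 + 415.5 + 281.3 = 1058.8
Trade balance = -2924.1 + 1058.8 = -1865.3
(Excluded from the trade balance — primary income: interest paid on external government debt 896.7, profits repatriated by foreign-owned firms operating domestically 739.9, dividends paid to foreign shareholders of resident firms 242.6, compensation earned by residents employed abroad 383.5; financial account: sale of domestic government bonds to non-residents 1632.9, borrowing by resident firms from foreign banks 1532.4, acquisition of a foreign subsidiary by a resident firm (outward FDI) 564.2; secondary income: official foreign aid grants received (current) 207.8, personal remittances received from nationals working abroad 848.8, personal remittances sent abroad by immigrant workers 292.1.)

-1865.3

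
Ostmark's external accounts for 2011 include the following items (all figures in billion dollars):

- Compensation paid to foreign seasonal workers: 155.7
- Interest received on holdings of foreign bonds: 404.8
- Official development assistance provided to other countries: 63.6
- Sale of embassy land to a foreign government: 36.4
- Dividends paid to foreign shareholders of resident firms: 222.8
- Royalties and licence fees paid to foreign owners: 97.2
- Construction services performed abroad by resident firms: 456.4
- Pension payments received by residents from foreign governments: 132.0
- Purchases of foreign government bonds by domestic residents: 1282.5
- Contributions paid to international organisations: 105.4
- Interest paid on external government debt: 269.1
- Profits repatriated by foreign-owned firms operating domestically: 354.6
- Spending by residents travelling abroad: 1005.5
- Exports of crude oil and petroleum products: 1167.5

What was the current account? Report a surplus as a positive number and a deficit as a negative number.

Goods: 1167.5
Services: 456.4 - 97.2 - 1005.5 = -646.3
Primary income: -354.6 - 269.1 - 222.8 - 155.7 + 404.8 = -597.4
Secondary income: 132.0 - 105.4 - 63.6 = -37.0
Current account = 1167.5 + (-646.3) + (-597.4) + (-37.0) = -113.2
(Excluded from the current account — capital account: sale of embassy land to a foreign government 36.4; financial account: purchases of foreign government bonds by domestic residents 1282.5.)

-113.2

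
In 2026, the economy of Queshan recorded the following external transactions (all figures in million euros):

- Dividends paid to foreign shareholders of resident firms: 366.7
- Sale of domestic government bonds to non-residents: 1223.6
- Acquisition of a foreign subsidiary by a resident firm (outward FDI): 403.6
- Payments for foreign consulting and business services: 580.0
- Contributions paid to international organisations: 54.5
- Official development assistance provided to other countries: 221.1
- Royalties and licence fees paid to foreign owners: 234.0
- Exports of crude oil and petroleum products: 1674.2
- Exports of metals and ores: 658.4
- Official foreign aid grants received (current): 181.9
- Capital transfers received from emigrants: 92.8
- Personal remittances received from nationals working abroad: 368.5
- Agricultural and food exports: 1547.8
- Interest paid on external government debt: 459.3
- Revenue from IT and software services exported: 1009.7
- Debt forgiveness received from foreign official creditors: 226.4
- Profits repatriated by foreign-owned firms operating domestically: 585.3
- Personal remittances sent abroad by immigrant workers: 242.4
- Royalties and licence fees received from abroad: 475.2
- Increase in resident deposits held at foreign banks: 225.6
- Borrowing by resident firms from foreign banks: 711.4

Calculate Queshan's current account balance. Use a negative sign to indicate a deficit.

3172.4

Goods: 1547.8 + 658.4 + 1674.2 = 3880.4
Services: 1009.7 - 580.0 - 234.0 + 475.2 = 670.9
Primary income: -585.3 - 459.3 - 366.7 = -1411.3
Secondary income: 368.5 - 54.5 - 242.4 + 181.9 - 221.1 = 32.4
Current account = 3880.4 + 670.9 + (-1411.3) + 32.4 = 3172.4
(Excluded from the current account — financial account: sale of domestic government bonds to non-residents 1223.6, acquisition of a foreign subsidiary by a resident firm (outward FDI) 403.6, increase in resident deposits held at foreign banks 225.6, borrowing by resident firms from foreign banks 711.4; capital account: capital transfers received from emigrants 92.8, debt forgiveness received from foreign official creditors 226.4.)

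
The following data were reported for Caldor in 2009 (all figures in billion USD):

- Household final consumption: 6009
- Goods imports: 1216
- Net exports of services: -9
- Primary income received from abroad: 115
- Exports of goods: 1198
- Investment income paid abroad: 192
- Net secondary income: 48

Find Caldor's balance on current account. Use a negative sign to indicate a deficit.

-56

Goods balance = 1198 - 1216 = -18
Services balance = -9
Trade balance (goods + services) = -18 + (-9) = -27
Net primary income = 115 - 192 = -77
Net secondary income = 48
Current account = -27 + (-77) + 48 = -56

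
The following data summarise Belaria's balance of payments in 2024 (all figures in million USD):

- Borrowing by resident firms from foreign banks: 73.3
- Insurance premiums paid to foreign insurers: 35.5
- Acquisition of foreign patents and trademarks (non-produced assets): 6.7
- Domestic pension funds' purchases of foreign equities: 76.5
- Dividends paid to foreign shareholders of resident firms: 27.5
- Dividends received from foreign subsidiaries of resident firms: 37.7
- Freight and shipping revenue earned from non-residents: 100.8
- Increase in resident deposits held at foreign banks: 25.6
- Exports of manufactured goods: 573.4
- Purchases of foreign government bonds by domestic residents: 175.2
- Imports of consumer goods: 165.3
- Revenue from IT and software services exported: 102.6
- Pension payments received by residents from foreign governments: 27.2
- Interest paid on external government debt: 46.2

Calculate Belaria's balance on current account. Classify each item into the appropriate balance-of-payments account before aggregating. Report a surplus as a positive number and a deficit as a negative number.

Goods: -165.3 + 573.4 = 408.1
Services: 102.6 + 100.8 - 35.5 = 167.9
Primary income: -46.2 + 37.7 - 27.5 = -36.0
Secondary income: 27.2
Current account = 408.1 + 167.9 + (-36.0) + 27.2 = 567.2
(Excluded from the current account — financial account: borrowing by resident firms from foreign banks 73.3, domestic pension funds' purchases of foreign equities 76.5, increase in resident deposits held at foreign banks 25.6, purchases of foreign government bonds by domestic residents 175.2; capital account: acquisition of foreign patents and trademarks (non-produced assets) 6.7.)

567.2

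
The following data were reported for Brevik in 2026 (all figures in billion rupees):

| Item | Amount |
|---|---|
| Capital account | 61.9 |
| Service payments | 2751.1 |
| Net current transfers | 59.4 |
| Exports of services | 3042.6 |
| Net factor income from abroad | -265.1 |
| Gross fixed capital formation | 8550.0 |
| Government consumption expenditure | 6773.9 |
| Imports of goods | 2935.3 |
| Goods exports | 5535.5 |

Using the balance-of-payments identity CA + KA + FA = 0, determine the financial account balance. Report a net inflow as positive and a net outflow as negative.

Goods balance = 5535.5 - 2935.3 = 2600.2
Services balance = 3042.6 - 2751.1 = 291.5
Trade balance (goods + services) = 2600.2 + 291.5 = 2891.7
Net primary income = -265.1
Net secondary income = 59.4
Current account = 2891.7 + (-265.1) + 59.4 = 2686.0
Financial account = -(2686.0 + 61.9) = -2747.9

-2747.9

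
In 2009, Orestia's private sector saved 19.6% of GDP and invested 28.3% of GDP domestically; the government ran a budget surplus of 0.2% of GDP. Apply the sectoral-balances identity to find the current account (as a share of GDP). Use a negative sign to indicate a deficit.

By the sectoral-balances identity, CA = (S_private - I) + (T - G).
Private balance = 19.6 - 28.3 = -8.7
Government balance (T - G) = 0.2
CA = -8.7 + 0.2 = -8.5

-8.5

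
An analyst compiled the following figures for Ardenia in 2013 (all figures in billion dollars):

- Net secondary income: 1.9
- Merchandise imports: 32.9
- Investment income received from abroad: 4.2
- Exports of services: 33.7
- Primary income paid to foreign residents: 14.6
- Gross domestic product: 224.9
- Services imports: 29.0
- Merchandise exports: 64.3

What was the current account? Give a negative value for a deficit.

27.6

Goods balance = 64.3 - 32.9 = 31.4
Services balance = 33.7 - 29.0 = 4.7
Trade balance (goods + services) = 31.4 + 4.7 = 36.1
Net primary income = 4.2 - 14.6 = -10.4
Net secondary income = 1.9
Current account = 36.1 + (-10.4) + 1.9 = 27.6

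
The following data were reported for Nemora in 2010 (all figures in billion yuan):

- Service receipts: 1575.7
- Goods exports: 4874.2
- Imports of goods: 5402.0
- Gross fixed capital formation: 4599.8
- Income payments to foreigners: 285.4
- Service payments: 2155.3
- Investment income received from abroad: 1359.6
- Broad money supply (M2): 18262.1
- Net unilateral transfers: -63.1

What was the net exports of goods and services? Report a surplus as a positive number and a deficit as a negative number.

Goods balance = 4874.2 - 5402.0 = -527.8
Services balance = 1575.7 - 2155.3 = -579.6
Trade balance (goods + services) = -527.8 + (-579.6) = -1107.4

-1107.4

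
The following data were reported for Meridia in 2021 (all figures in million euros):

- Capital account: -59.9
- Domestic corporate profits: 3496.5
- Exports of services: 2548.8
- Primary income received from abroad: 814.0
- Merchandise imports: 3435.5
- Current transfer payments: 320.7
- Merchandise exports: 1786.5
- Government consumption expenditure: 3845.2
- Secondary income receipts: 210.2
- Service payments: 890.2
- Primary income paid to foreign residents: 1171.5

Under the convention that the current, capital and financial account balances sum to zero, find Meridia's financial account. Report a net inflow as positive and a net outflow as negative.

Goods balance = 1786.5 - 3435.5 = -1649.0
Services balance = 2548.8 - 890.2 = 1658.6
Trade balance (goods + services) = -1649.0 + 1658.6 = 9.6
Net primary income = 814.0 - 1171.5 = -357.5
Net secondary income = 210.2 - 320.7 = -110.5
Current account = 9.6 + (-357.5) + (-110.5) = -458.4
Financial account = -(-458.4 + (-59.9)) = 518.3

518.3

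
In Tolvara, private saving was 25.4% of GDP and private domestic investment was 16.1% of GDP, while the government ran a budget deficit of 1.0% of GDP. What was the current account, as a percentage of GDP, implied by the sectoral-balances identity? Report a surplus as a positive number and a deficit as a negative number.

By the sectoral-balances identity, CA = (S_private - I) + (T - G).
Private balance = 25.4 - 16.1 = 9.3
Government balance (T - G) = -1.0
CA = 9.3 + (-1.0) = 8.3

8.3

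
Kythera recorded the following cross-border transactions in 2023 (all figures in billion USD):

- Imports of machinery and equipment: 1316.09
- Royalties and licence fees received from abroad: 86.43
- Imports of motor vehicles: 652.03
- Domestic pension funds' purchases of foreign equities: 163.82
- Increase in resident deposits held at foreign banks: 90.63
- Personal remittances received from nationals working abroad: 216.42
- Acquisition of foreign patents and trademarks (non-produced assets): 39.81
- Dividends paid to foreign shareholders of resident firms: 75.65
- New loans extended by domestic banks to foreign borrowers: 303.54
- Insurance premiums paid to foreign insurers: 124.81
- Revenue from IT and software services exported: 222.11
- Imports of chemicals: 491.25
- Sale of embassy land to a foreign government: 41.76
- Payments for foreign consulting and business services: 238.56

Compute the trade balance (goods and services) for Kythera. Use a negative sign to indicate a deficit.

-2514.20

Goods: -652.03 - 491.25 - 1316.09 = -2459.37
Services: -238.56 - 124.81 + 86.43 + 222.11 = -54.83
Trade balance = -2459.37 + (-54.83) = -2514.20
(Excluded from the trade balance — financial account: domestic pension funds' purchases of foreign equities 163.82, increase in resident deposits held at foreign banks 90.63, new loans extended by domestic banks to foreign borrowers 303.54; secondary income: personal remittances received from nationals working abroad 216.42; capital account: acquisition of foreign patents and trademarks (non-produced assets) 39.81, sale of embassy land to a foreign government 41.76; primary income: dividends paid to foreign shareholders of resident firms 75.65.)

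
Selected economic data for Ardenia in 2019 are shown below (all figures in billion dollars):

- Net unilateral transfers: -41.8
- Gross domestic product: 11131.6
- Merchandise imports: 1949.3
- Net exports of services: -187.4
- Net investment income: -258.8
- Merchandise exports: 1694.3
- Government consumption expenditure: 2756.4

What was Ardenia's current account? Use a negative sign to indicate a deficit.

-743.0

Goods balance = 1694.3 - 1949.3 = -255.0
Services balance = -187.4
Trade balance (goods + services) = -255.0 + (-187.4) = -442.4
Net primary income = -258.8
Net secondary income = -41.8
Current account = -442.4 + (-258.8) + (-41.8) = -743.0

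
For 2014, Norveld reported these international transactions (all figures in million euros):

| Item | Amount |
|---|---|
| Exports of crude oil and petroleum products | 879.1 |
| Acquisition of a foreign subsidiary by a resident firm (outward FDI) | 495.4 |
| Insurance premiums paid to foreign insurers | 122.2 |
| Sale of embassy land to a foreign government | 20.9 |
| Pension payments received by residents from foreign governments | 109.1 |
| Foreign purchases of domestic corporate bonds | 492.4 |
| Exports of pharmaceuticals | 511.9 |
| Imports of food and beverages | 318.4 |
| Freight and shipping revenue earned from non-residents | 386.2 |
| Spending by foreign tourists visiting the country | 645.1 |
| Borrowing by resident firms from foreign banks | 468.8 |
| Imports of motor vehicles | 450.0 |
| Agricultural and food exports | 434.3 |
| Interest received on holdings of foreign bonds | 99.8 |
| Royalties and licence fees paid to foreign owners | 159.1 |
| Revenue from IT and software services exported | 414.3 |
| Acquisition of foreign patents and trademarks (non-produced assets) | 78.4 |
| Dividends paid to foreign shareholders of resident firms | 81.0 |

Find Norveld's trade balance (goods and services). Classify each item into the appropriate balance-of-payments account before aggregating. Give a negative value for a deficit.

Goods: 511.9 + 879.1 - 318.4 - 450.0 + 434.3 = 1056.9
Services: 645.1 - 159.1 - 122.2 + 414.3 + 386.2 = 1164.3
Trade balance = 1056.9 + 1164.3 = 2221.2
(Excluded from the trade balance — financial account: acquisition of a foreign subsidiary by a resident firm (outward FDI) 495.4, foreign purchases of domestic corporate bonds 492.4, borrowing by resident firms from foreign banks 468.8; capital account: sale of embassy land to a foreign government 20.9, acquisition of foreign patents and trademarks (non-produced assets) 78.4; secondary income: pension payments received by residents from foreign governments 109.1; primary income: interest received on holdings of foreign bonds 99.8, dividends paid to foreign shareholders of resident firms 81.0.)

2221.2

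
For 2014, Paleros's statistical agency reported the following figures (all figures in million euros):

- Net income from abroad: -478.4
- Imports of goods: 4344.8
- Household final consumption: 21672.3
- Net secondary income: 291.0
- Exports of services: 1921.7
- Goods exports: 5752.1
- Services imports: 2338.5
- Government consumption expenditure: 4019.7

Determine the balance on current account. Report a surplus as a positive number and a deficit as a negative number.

803.1

Goods balance = 5752.1 - 4344.8 = 1407.3
Services balance = 1921.7 - 2338.5 = -416.8
Trade balance (goods + services) = 1407.3 + (-416.8) = 990.5
Net primary income = -478.4
Net secondary income = 291.0
Current account = 990.5 + (-478.4) + 291.0 = 803.1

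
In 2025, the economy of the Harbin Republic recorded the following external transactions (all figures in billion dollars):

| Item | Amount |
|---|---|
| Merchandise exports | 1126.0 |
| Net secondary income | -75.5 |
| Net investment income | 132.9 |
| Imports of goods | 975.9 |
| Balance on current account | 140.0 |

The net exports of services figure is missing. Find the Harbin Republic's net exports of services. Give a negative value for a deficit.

Current account = goods balance + services balance + net primary income + net secondary income
Sum of the known components = 207.5
Net exports of services = CA - (known components) = 140.0 - 207.5 = -67.5

-67.5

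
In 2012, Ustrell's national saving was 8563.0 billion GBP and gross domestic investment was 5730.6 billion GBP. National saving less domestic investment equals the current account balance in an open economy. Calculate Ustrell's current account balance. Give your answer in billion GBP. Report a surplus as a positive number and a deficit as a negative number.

CA = S - I = 8563.0 - 5730.6 = 2832.4

2832.4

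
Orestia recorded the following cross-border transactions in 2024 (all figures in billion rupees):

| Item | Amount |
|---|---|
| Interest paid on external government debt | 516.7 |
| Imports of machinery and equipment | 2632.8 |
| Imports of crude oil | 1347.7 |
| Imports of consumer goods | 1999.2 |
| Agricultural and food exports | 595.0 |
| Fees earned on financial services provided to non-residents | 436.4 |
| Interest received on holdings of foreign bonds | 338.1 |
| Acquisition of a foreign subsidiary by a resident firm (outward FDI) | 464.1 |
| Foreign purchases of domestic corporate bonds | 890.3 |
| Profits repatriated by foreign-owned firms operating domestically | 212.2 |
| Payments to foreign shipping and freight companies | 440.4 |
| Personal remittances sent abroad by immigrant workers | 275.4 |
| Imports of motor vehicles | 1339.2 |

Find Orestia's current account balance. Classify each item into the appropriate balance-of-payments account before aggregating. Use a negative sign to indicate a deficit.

-7394.1

Goods: -1339.2 - 1999.2 - 2632.8 - 1347.7 + 595.0 = -6723.9
Services: -440.4 + 436.4 = -4.0
Primary income: -516.7 - 212.2 + 338.1 = -390.8
Secondary income: -275.4
Current account = (-6723.9) + (-4.0) + (-390.8) + (-275.4) = -7394.1
(Excluded from the current account — financial account: acquisition of a foreign subsidiary by a resident firm (outward FDI) 464.1, foreign purchases of domestic corporate bonds 890.3.)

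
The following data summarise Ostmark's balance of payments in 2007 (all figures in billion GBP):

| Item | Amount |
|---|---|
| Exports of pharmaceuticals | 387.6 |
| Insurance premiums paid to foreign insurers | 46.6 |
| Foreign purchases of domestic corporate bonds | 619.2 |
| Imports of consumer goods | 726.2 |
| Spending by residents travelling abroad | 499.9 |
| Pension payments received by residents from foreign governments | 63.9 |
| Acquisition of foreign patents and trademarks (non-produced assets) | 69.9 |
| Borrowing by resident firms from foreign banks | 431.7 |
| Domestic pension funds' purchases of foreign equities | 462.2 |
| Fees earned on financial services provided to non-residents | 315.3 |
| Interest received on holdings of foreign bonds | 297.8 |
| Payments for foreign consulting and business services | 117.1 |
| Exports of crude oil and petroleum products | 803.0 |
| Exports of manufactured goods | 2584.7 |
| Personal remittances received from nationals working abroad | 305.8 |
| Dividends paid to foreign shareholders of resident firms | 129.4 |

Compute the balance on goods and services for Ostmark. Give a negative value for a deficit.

2700.8

Goods: 387.6 + 803.0 + 2584.7 - 726.2 = 3049.1
Services: -499.9 - 117.1 + 315.3 - 46.6 = -348.3
Trade balance = 3049.1 + (-348.3) = 2700.8
(Excluded from the trade balance — financial account: foreign purchases of domestic corporate bonds 619.2, borrowing by resident firms from foreign banks 431.7, domestic pension funds' purchases of foreign equities 462.2; secondary income: pension payments received by residents from foreign governments 63.9, personal remittances received from nationals working abroad 305.8; capital account: acquisition of foreign patents and trademarks (non-produced assets) 69.9; primary income: interest received on holdings of foreign bonds 297.8, dividends paid to foreign shareholders of resident firms 129.4.)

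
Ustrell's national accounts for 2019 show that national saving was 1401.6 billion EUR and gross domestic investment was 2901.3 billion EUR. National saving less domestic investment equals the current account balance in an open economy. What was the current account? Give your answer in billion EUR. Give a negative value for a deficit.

-1499.7

CA = S - I = 1401.6 - 2901.3 = -1499.7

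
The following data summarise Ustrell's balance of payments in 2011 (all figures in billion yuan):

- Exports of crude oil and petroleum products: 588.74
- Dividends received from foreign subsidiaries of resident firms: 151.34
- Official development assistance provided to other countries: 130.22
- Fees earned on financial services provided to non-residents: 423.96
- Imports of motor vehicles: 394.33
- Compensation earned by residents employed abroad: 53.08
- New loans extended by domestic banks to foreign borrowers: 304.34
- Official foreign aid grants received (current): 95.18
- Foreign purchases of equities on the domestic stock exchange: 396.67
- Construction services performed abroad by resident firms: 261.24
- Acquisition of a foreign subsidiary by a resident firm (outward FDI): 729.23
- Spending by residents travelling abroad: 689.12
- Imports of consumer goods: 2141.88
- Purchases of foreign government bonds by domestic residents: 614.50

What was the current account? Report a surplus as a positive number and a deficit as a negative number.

-1782.01

Goods: -2141.88 - 394.33 + 588.74 = -1947.47
Services: 423.96 + 261.24 - 689.12 = -3.92
Primary income: 151.34 + 53.08 = 204.42
Secondary income: -130.22 + 95.18 = -35.04
Current account = (-1947.47) + (-3.92) + 204.42 + (-35.04) = -1782.01
(Excluded from the current account — financial account: new loans extended by domestic banks to foreign borrowers 304.34, foreign purchases of equities on the domestic stock exchange 396.67, acquisition of a foreign subsidiary by a resident firm (outward FDI) 729.23, purchases of foreign government bonds by domestic residents 614.50.)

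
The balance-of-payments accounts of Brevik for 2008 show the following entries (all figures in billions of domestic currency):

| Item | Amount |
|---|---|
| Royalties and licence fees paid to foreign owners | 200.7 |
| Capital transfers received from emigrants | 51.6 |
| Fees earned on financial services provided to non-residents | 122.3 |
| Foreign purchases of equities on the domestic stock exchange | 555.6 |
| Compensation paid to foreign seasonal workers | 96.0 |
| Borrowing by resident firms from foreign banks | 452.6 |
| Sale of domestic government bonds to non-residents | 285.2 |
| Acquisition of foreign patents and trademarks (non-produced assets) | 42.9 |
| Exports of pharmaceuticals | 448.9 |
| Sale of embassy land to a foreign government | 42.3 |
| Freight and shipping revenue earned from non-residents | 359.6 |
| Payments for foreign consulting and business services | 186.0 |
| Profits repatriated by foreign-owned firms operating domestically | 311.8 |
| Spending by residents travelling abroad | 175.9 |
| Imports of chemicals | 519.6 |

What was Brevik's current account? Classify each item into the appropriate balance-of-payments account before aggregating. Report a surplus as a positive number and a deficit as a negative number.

-559.2

Goods: -519.6 + 448.9 = -70.7
Services: 359.6 + 122.3 - 186.0 - 200.7 - 175.9 = -80.7
Primary income: -311.8 - 96.0 = -407.8
Current account = (-70.7) + (-80.7) + (-407.8) = -559.2
(Excluded from the current account — capital account: capital transfers received from emigrants 51.6, acquisition of foreign patents and trademarks (non-produced assets) 42.9, sale of embassy land to a foreign government 42.3; financial account: foreign purchases of equities on the domestic stock exchange 555.6, borrowing by resident firms from foreign banks 452.6, sale of domestic government bonds to non-residents 285.2.)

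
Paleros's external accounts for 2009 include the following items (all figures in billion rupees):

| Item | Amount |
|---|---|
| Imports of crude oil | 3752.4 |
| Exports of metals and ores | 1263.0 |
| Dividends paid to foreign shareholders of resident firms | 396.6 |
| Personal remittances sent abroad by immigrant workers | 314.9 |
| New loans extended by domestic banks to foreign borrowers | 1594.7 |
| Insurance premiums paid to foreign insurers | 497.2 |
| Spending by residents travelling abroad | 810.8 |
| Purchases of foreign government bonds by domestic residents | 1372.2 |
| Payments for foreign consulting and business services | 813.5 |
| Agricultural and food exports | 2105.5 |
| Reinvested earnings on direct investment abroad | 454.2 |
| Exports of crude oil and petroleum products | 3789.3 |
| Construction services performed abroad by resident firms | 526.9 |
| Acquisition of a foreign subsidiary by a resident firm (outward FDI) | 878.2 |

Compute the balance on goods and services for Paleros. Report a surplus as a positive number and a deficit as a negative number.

1810.8

Goods: 3789.3 - 3752.4 + 1263.0 + 2105.5 = 3405.4
Services: -810.8 - 497.2 - 813.5 + 526.9 = -1594.6
Trade balance = 3405.4 + (-1594.6) = 1810.8
(Excluded from the trade balance — primary income: dividends paid to foreign shareholders of resident firms 396.6, reinvested earnings on direct investment abroad 454.2; secondary income: personal remittances sent abroad by immigrant workers 314.9; financial account: new loans extended by domestic banks to foreign borrowers 1594.7, purchases of foreign government bonds by domestic residents 1372.2, acquisition of a foreign subsidiary by a resident firm (outward FDI) 878.2.)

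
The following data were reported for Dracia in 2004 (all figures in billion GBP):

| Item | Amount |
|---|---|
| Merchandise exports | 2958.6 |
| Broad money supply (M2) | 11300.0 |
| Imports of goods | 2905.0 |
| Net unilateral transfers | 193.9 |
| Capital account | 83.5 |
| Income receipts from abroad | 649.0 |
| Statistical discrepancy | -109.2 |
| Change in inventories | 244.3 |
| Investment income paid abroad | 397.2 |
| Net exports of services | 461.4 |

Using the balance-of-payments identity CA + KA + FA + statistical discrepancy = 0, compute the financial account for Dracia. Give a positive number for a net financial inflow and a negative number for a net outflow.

Goods balance = 2958.6 - 2905.0 = 53.6
Services balance = 461.4
Trade balance (goods + services) = 53.6 + 461.4 = 515.0
Net primary income = 649.0 - 397.2 = 251.8
Net secondary income = 193.9
Current account = 515.0 + 251.8 + 193.9 = 960.7
Financial account = -(960.7 + 83.5 + (-109.2)) = -935.0

-935.0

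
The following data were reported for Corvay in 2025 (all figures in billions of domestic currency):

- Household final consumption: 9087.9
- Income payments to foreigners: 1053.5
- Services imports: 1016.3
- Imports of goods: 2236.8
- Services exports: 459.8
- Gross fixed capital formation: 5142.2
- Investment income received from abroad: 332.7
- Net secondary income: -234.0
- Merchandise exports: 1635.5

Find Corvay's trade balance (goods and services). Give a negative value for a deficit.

Goods balance = 1635.5 - 2236.8 = -601.3
Services balance = 459.8 - 1016.3 = -556.5
Trade balance (goods + services) = -601.3 + (-556.5) = -1157.8

-1157.8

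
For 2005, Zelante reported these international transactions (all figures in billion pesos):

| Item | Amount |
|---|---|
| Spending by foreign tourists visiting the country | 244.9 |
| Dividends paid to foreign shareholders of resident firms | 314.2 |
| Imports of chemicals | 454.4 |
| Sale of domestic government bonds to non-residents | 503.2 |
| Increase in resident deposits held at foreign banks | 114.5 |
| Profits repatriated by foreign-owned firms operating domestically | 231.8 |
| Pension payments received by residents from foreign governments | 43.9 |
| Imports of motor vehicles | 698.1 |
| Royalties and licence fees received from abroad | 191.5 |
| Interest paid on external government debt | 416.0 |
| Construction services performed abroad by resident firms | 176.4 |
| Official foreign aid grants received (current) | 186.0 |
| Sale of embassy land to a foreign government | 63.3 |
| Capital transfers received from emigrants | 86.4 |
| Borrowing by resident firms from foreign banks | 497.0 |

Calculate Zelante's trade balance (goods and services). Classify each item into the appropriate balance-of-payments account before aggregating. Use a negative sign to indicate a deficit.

-539.7

Goods: -698.1 - 454.4 = -1152.5
Services: 176.4 + 244.9 + 191.5 = 612.8
Trade balance = -1152.5 + 612.8 = -539.7
(Excluded from the trade balance — primary income: dividends paid to foreign shareholders of resident firms 314.2, profits repatriated by foreign-owned firms operating domestically 231.8, interest paid on external government debt 416.0; financial account: sale of domestic government bonds to non-residents 503.2, increase in resident deposits held at foreign banks 114.5, borrowing by resident firms from foreign banks 497.0; secondary income: pension payments received by residents from foreign governments 43.9, official foreign aid grants received (current) 186.0; capital account: sale of embassy land to a foreign government 63.3, capital transfers received from emigrants 86.4.)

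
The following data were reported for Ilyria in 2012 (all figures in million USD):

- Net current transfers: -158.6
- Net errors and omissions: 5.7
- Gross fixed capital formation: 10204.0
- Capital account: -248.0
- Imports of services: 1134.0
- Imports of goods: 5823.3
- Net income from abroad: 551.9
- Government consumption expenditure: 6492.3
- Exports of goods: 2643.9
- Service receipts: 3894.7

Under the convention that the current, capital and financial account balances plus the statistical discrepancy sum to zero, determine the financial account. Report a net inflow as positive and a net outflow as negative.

Goods balance = 2643.9 - 5823.3 = -3179.4
Services balance = 3894.7 - 1134.0 = 2760.7
Trade balance (goods + services) = -3179.4 + 2760.7 = -418.7
Net primary income = 551.9
Net secondary income = -158.6
Current account = -418.7 + 551.9 + (-158.6) = -25.4
Financial account = -(-25.4 + (-248.0) + 5.7) = 267.7

267.7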